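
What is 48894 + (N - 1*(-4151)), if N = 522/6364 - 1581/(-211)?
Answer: 35619604903/671402 ≈ 53053.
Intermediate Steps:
N = 5085813/671402 (N = 522*(1/6364) - 1581*(-1/211) = 261/3182 + 1581/211 = 5085813/671402 ≈ 7.5749)
48894 + (N - 1*(-4151)) = 48894 + (5085813/671402 - 1*(-4151)) = 48894 + (5085813/671402 + 4151) = 48894 + 2792075515/671402 = 35619604903/671402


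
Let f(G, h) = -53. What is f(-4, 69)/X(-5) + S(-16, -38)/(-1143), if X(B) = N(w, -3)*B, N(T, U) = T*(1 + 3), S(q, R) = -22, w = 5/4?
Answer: 61129/28575 ≈ 2.1392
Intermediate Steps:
w = 5/4 (w = 5*(¼) = 5/4 ≈ 1.2500)
N(T, U) = 4*T (N(T, U) = T*4 = 4*T)
X(B) = 5*B (X(B) = (4*(5/4))*B = 5*B)
f(-4, 69)/X(-5) + S(-16, -38)/(-1143) = -53/(5*(-5)) - 22/(-1143) = -53/(-25) - 22*(-1/1143) = -53*(-1/25) + 22/1143 = 53/25 + 22/1143 = 61129/28575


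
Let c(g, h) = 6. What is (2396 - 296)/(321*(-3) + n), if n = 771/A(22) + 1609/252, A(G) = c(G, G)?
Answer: -105840/41737 ≈ -2.5359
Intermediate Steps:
A(G) = 6
n = 33991/252 (n = 771/6 + 1609/252 = 771*(⅙) + 1609*(1/252) = 257/2 + 1609/252 = 33991/252 ≈ 134.89)
(2396 - 296)/(321*(-3) + n) = (2396 - 296)/(321*(-3) + 33991/252) = 2100/(-963 + 33991/252) = 2100/(-208685/252) = 2100*(-252/208685) = -105840/41737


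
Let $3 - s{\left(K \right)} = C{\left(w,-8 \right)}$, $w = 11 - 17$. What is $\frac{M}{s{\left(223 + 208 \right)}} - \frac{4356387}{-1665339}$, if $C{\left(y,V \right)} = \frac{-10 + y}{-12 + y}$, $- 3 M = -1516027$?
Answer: $\frac{2524726478604}{10547147} \approx 2.3938 \cdot 10^{5}$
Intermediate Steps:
$M = \frac{1516027}{3}$ ($M = \left(- \frac{1}{3}\right) \left(-1516027\right) = \frac{1516027}{3} \approx 5.0534 \cdot 10^{5}$)
$w = -6$ ($w = 11 - 17 = -6$)
$C{\left(y,V \right)} = \frac{-10 + y}{-12 + y}$
$s{\left(K \right)} = \frac{19}{9}$ ($s{\left(K \right)} = 3 - \frac{-10 - 6}{-12 - 6} = 3 - \frac{1}{-18} \left(-16\right) = 3 - \left(- \frac{1}{18}\right) \left(-16\right) = 3 - \frac{8}{9} = \frac{19}{9}$)
$\frac{M}{s{\left(223 + 208 \right)}} - \frac{4356387}{-1665339} = \frac{1516027}{3 \cdot \frac{19}{9}} - \frac{4356387}{-1665339} = \frac{1516027}{3} \cdot \frac{9}{19} - - \frac{1452129}{555113} = \frac{4548081}{19} + \frac{1452129}{555113} = \frac{2524726478604}{10547147}$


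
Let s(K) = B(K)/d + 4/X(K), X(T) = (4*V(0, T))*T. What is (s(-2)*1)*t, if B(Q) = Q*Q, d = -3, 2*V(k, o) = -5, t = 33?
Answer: -187/5 ≈ -37.400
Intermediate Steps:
V(k, o) = -5/2 (V(k, o) = (½)*(-5) = -5/2)
X(T) = -10*T (X(T) = (4*(-5/2))*T = -10*T)
B(Q) = Q²
s(K) = -2/(5*K) - K²/3 (s(K) = K²/(-3) + 4/((-10*K)) = K²*(-⅓) + 4*(-1/(10*K)) = -K²/3 - 2/(5*K) = -2/(5*K) - K²/3)
(s(-2)*1)*t = (((1/15)*(-6 - 5*(-2)³)/(-2))*1)*33 = (((1/15)*(-½)*(-6 - 5*(-8)))*1)*33 = (((1/15)*(-½)*(-6 + 40))*1)*33 = (((1/15)*(-½)*34)*1)*33 = -17/15*1*33 = -17/15*33 = -187/5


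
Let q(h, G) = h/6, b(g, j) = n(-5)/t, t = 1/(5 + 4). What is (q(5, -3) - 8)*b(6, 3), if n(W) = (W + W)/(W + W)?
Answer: -129/2 ≈ -64.500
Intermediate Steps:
t = 1/9 ≈ 0.11111
n(W) = 1 (n(W) = (2*W)/((2*W)) = (2*W)*(1/(2*W)) = 1)
b(g, j) = 9 (b(g, j) = 1/(1/9) = 1*9 = 9)
q(h, G) = h/6 (q(h, G) = h*(1/6) = h/6)
(q(5, -3) - 8)*b(6, 3) = ((1/6)*5 - 8)*9 = (5/6 - 8)*9 = -43/6*9 = -129/2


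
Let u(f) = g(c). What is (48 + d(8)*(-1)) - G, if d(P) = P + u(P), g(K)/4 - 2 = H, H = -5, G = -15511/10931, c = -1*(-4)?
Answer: 583923/10931 ≈ 53.419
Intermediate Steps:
c = 4
G = -15511/10931 (G = -15511*1/10931 = -15511/10931 ≈ -1.4190)
g(K) = -12 (g(K) = 8 + 4*(-5) = 8 - 20 = -12)
u(f) = -12
d(P) = -12 + P (d(P) = P - 12 = -12 + P)
(48 + d(8)*(-1)) - G = (48 + (-12 + 8)*(-1)) - 1*(-15511/10931) = (48 - 4*(-1)) + 15511/10931 = (48 + 4) + 15511/10931 = 52 + 15511/10931 = 583923/10931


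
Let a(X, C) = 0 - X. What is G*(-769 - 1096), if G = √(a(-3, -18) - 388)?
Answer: -1865*I*√385 ≈ -36594.0*I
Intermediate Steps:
a(X, C) = -X
G = I*√385 (G = √(-1*(-3) - 388) = √(3 - 388) = √(-385) = I*√385 ≈ 19.621*I)
G*(-769 - 1096) = (I*√385)*(-769 - 1096) = (I*√385)*(-1865) = -1865*I*√385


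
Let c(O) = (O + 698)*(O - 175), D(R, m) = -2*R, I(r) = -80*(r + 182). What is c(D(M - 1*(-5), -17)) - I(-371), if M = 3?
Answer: -145382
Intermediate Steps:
I(r) = -14560 - 80*r (I(r) = -80*(182 + r) = -14560 - 80*r)
c(O) = (-175 + O)*(698 + O) (c(O) = (698 + O)*(-175 + O) = (-175 + O)*(698 + O))
c(D(M - 1*(-5), -17)) - I(-371) = (-122150 + (-2*(3 - 1*(-5)))² + 523*(-2*(3 - 1*(-5)))) - (-14560 - 80*(-371)) = (-122150 + (-2*(3 + 5))² + 523*(-2*(3 + 5))) - (-14560 + 29680) = (-122150 + (-2*8)² + 523*(-2*8)) - 1*15120 = (-122150 + (-16)² + 523*(-16)) - 15120 = (-122150 + 256 - 8368) - 15120 = -130262 - 15120 = -145382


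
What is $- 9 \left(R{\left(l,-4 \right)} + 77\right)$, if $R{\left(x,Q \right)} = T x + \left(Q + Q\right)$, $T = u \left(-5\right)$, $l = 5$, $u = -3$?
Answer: $-1296$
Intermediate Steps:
$T = 15$ ($T = \left(-3\right) \left(-5\right) = 15$)
$R{\left(x,Q \right)} = 2 Q + 15 x$ ($R{\left(x,Q \right)} = 15 x + \left(Q + Q\right) = 15 x + 2 Q = 2 Q + 15 x$)
$- 9 \left(R{\left(l,-4 \right)} + 77\right) = - 9 \left(\left(2 \left(-4\right) + 15 \cdot 5\right) + 77\right) = - 9 \left(\left(-8 + 75\right) + 77\right) = - 9 \left(67 + 77\right) = \left(-9\right) 144 = -1296$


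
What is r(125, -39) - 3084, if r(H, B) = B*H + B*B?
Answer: -6438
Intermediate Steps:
r(H, B) = B² + B*H (r(H, B) = B*H + B² = B² + B*H)
r(125, -39) - 3084 = -39*(-39 + 125) - 3084 = -39*86 - 3084 = -3354 - 3084 = -6438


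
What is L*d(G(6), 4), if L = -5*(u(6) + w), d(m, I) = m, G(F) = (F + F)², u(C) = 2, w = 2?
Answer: -2880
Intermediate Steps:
G(F) = 4*F² (G(F) = (2*F)² = 4*F²)
L = -20 (L = -5*(2 + 2) = -5*4 = -20)
L*d(G(6), 4) = -80*6² = -80*36 = -20*144 = -2880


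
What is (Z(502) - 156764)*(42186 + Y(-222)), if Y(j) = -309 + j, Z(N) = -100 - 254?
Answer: -6544750290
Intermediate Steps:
Z(N) = -354
(Z(502) - 156764)*(42186 + Y(-222)) = (-354 - 156764)*(42186 + (-309 - 222)) = -157118*(42186 - 531) = -157118*41655 = -6544750290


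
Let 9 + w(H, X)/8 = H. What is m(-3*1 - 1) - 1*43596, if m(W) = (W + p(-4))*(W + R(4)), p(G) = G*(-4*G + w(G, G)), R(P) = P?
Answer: -43596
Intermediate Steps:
w(H, X) = -72 + 8*H
p(G) = G*(-72 + 4*G) (p(G) = G*(-4*G + (-72 + 8*G)) = G*(-72 + 4*G))
m(W) = (4 + W)*(352 + W) (m(W) = (W + 4*(-4)*(-18 - 4))*(W + 4) = (W + 4*(-4)*(-22))*(4 + W) = (W + 352)*(4 + W) = (352 + W)*(4 + W) = (4 + W)*(352 + W))
m(-3*1 - 1) - 1*43596 = (1408 + (-3*1 - 1)**2 + 356*(-3*1 - 1)) - 1*43596 = (1408 + (-3 - 1)**2 + 356*(-3 - 1)) - 43596 = (1408 + (-4)**2 + 356*(-4)) - 43596 = (1408 + 16 - 1424) - 43596 = 0 - 43596 = -43596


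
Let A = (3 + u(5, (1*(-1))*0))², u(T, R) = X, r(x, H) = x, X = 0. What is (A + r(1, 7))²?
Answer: 100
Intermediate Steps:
u(T, R) = 0
A = 9 (A = (3 + 0)² = 3² = 9)
(A + r(1, 7))² = (9 + 1)² = 10² = 100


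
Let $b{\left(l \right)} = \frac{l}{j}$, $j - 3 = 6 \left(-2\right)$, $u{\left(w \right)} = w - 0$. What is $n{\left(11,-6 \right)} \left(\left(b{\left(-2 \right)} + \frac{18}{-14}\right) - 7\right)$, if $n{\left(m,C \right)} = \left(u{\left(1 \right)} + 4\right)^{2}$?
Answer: $- \frac{12700}{63} \approx -201.59$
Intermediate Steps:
$u{\left(w \right)} = w$ ($u{\left(w \right)} = w + 0 = w$)
$j = -9$ ($j = 3 + 6 \left(-2\right) = 3 - 12 = -9$)
$n{\left(m,C \right)} = 25$ ($n{\left(m,C \right)} = \left(1 + 4\right)^{2} = 5^{2} = 25$)
$b{\left(l \right)} = - \frac{l}{9}$ ($b{\left(l \right)} = \frac{l}{-9} = l \left(- \frac{1}{9}\right) = - \frac{l}{9}$)
$n{\left(11,-6 \right)} \left(\left(b{\left(-2 \right)} + \frac{18}{-14}\right) - 7\right) = 25 \left(\left(\left(- \frac{1}{9}\right) \left(-2\right) + \frac{18}{-14}\right) - 7\right) = 25 \left(\left(\frac{2}{9} + 18 \left(- \frac{1}{14}\right)\right) - 7\right) = 25 \left(\left(\frac{2}{9} - \frac{9}{7}\right) - 7\right) = 25 \left(- \frac{67}{63} - 7\right) = 25 \left(- \frac{508}{63}\right) = - \frac{12700}{63}$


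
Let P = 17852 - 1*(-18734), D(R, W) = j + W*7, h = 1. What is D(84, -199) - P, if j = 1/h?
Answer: -37978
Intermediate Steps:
j = 1 (j = 1/1 = 1)
D(R, W) = 1 + 7*W (D(R, W) = 1 + W*7 = 1 + 7*W)
P = 36586 (P = 17852 + 18734 = 36586)
D(84, -199) - P = (1 + 7*(-199)) - 1*36586 = (1 - 1393) - 36586 = -1392 - 36586 = -37978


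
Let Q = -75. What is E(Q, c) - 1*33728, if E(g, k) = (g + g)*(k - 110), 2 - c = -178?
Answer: -44228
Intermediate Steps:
c = 180 (c = 2 - 1*(-178) = 2 + 178 = 180)
E(g, k) = 2*g*(-110 + k) (E(g, k) = (2*g)*(-110 + k) = 2*g*(-110 + k))
E(Q, c) - 1*33728 = 2*(-75)*(-110 + 180) - 1*33728 = 2*(-75)*70 - 33728 = -10500 - 33728 = -44228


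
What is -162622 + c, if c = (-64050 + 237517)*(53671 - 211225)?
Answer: -27330582340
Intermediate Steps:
c = -27330419718 (c = 173467*(-157554) = -27330419718)
-162622 + c = -162622 - 27330419718 = -27330582340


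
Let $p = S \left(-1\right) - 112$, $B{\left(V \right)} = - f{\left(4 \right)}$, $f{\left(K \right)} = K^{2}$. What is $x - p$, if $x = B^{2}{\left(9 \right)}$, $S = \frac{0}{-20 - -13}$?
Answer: $368$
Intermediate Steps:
$B{\left(V \right)} = -16$ ($B{\left(V \right)} = - 4^{2} = \left(-1\right) 16 = -16$)
$S = 0$ ($S = \frac{0}{-20 + 13} = \frac{0}{-7} = 0 \left(- \frac{1}{7}\right) = 0$)
$p = -112$ ($p = 0 \left(-1\right) - 112 = 0 - 112 = -112$)
$x = 256$ ($x = \left(-16\right)^{2} = 256$)
$x - p = 256 - -112 = 256 + 112 = 368$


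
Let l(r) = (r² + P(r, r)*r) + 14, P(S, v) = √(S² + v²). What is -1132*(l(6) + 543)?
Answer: -671276 - 40752*√2 ≈ -7.2891e+5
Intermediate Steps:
l(r) = 14 + r² + r*√2*√(r²) (l(r) = (r² + √(r² + r²)*r) + 14 = (r² + √(2*r²)*r) + 14 = (r² + (√2*√(r²))*r) + 14 = (r² + r*√2*√(r²)) + 14 = 14 + r² + r*√2*√(r²))
-1132*(l(6) + 543) = -1132*((14 + 6² + 6*√2*√(6²)) + 543) = -1132*((14 + 36 + 6*√2*√36) + 543) = -1132*((14 + 36 + 6*√2*6) + 543) = -1132*((14 + 36 + 36*√2) + 543) = -1132*((50 + 36*√2) + 543) = -1132*(593 + 36*√2) = -671276 - 40752*√2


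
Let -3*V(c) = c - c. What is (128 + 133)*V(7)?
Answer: 0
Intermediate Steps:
V(c) = 0 (V(c) = -(c - c)/3 = -⅓*0 = 0)
(128 + 133)*V(7) = (128 + 133)*0 = 261*0 = 0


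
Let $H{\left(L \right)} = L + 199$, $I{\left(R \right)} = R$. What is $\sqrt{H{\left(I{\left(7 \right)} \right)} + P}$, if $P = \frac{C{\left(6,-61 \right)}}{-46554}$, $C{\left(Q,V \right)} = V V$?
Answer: $\frac{\sqrt{446285405262}}{46554} \approx 14.35$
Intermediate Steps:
$C{\left(Q,V \right)} = V^{2}$
$H{\left(L \right)} = 199 + L$
$P = - \frac{3721}{46554}$ ($P = \frac{\left(-61\right)^{2}}{-46554} = 3721 \left(- \frac{1}{46554}\right) = - \frac{3721}{46554} \approx -0.079929$)
$\sqrt{H{\left(I{\left(7 \right)} \right)} + P} = \sqrt{\left(199 + 7\right) - \frac{3721}{46554}} = \sqrt{206 - \frac{3721}{46554}} = \sqrt{\frac{9586403}{46554}} = \frac{\sqrt{446285405262}}{46554}$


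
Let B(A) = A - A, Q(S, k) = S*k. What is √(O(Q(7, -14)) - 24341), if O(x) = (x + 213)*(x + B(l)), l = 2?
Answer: I*√35611 ≈ 188.71*I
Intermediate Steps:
B(A) = 0
O(x) = x*(213 + x) (O(x) = (x + 213)*(x + 0) = (213 + x)*x = x*(213 + x))
√(O(Q(7, -14)) - 24341) = √((7*(-14))*(213 + 7*(-14)) - 24341) = √(-98*(213 - 98) - 24341) = √(-98*115 - 24341) = √(-11270 - 24341) = √(-35611) = I*√35611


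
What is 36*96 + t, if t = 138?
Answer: 3594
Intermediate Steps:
36*96 + t = 36*96 + 138 = 3456 + 138 = 3594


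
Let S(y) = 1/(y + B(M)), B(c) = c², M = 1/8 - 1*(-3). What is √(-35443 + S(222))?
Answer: 3*I*√866454787835/14833 ≈ 188.26*I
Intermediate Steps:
M = 25/8 (M = ⅛ + 3 = 25/8 ≈ 3.1250)
S(y) = 1/(625/64 + y) (S(y) = 1/(y + (25/8)²) = 1/(y + 625/64) = 1/(625/64 + y))
√(-35443 + S(222)) = √(-35443 + 64/(625 + 64*222)) = √(-35443 + 64/(625 + 14208)) = √(-35443 + 64/14833) = √(-525725955/14833) = 3*I*√866454787835/14833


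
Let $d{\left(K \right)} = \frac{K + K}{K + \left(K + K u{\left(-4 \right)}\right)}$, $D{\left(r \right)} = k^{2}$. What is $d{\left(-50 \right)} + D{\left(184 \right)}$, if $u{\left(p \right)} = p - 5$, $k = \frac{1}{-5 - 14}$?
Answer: $- \frac{715}{2527} \approx -0.28294$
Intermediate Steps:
$k = - \frac{1}{19}$ ($k = \frac{1}{-19} = - \frac{1}{19} \approx -0.052632$)
$D{\left(r \right)} = \frac{1}{361}$ ($D{\left(r \right)} = \left(- \frac{1}{19}\right)^{2} = \frac{1}{361}$)
$u{\left(p \right)} = -5 + p$ ($u{\left(p \right)} = p - 5 = -5 + p$)
$d{\left(K \right)} = - \frac{2}{7}$ ($d{\left(K \right)} = \frac{K + K}{K + \left(K + K \left(-5 - 4\right)\right)} = \frac{2 K}{K + \left(K + K \left(-9\right)\right)} = \frac{2 K}{K + \left(K - 9 K\right)} = \frac{2 K}{K - 8 K} = \frac{2 K}{\left(-7\right) K} = 2 K \left(- \frac{1}{7 K}\right) = - \frac{2}{7}$)
$d{\left(-50 \right)} + D{\left(184 \right)} = - \frac{2}{7} + \frac{1}{361} = - \frac{715}{2527}$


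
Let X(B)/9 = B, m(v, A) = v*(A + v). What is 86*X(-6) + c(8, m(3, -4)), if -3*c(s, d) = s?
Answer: -13940/3 ≈ -4646.7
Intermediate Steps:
X(B) = 9*B
c(s, d) = -s/3
86*X(-6) + c(8, m(3, -4)) = 86*(9*(-6)) - ⅓*8 = 86*(-54) - 8/3 = -4644 - 8/3 = -13940/3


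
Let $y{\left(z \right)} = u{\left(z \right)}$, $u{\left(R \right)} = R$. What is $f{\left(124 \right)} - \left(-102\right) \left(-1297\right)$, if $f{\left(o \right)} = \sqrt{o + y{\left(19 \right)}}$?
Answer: $-132294 + \sqrt{143} \approx -1.3228 \cdot 10^{5}$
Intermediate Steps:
$y{\left(z \right)} = z$
$f{\left(o \right)} = \sqrt{19 + o}$ ($f{\left(o \right)} = \sqrt{o + 19} = \sqrt{19 + o}$)
$f{\left(124 \right)} - \left(-102\right) \left(-1297\right) = \sqrt{19 + 124} - \left(-102\right) \left(-1297\right) = \sqrt{143} - 132294 = -132294 + \sqrt{143}$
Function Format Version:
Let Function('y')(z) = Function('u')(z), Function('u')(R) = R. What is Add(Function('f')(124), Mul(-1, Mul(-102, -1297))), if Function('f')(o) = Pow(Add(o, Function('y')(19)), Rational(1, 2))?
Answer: Add(-132294, Pow(143, Rational(1, 2))) ≈ -1.3228e+5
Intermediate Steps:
Function('y')(z) = z
Function('f')(o) = Pow(Add(19, o), Rational(1, 2)) (Function('f')(o) = Pow(Add(o, 19), Rational(1, 2)) = Pow(Add(19, o), Rational(1, 2)))
Add(Function('f')(124), Mul(-1, Mul(-102, -1297))) = Add(Pow(Add(19, 124), Rational(1, 2)), Mul(-1, Mul(-102, -1297))) = Add(Pow(143, Rational(1, 2)), Mul(-1, 132294)) = Add(Pow(143, Rational(1, 2)), -132294) = Add(-132294, Pow(143, Rational(1, 2)))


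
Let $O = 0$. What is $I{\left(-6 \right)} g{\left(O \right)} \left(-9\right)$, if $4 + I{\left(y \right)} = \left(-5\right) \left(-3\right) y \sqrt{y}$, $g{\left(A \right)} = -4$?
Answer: $-144 - 3240 i \sqrt{6} \approx -144.0 - 7936.3 i$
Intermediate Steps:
$I{\left(y \right)} = -4 + 15 y^{\frac{3}{2}}$ ($I{\left(y \right)} = -4 + \left(-5\right) \left(-3\right) y \sqrt{y} = -4 + 15 y \sqrt{y} = -4 + 15 y^{\frac{3}{2}}$)
$I{\left(-6 \right)} g{\left(O \right)} \left(-9\right) = \left(-4 + 15 \left(-6\right)^{\frac{3}{2}}\right) \left(-4\right) \left(-9\right) = \left(-4 + 15 \left(- 6 i \sqrt{6}\right)\right) \left(-4\right) \left(-9\right) = \left(-4 - 90 i \sqrt{6}\right) \left(-4\right) \left(-9\right) = \left(16 + 360 i \sqrt{6}\right) \left(-9\right) = -144 - 3240 i \sqrt{6}$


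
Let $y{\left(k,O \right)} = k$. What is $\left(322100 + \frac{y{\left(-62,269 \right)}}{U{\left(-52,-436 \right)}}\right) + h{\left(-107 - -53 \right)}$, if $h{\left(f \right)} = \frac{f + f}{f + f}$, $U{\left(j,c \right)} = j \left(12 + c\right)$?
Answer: $\frac{3550841393}{11024} \approx 3.221 \cdot 10^{5}$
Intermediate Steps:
$h{\left(f \right)} = 1$ ($h{\left(f \right)} = \frac{2 f}{2 f} = 2 f \frac{1}{2 f} = 1$)
$\left(322100 + \frac{y{\left(-62,269 \right)}}{U{\left(-52,-436 \right)}}\right) + h{\left(-107 - -53 \right)} = \left(322100 - \frac{62}{\left(-52\right) \left(12 - 436\right)}\right) + 1 = \left(322100 - \frac{62}{\left(-52\right) \left(-424\right)}\right) + 1 = \left(322100 - \frac{62}{22048}\right) + 1 = \left(322100 - \frac{31}{11024}\right) + 1 = \frac{3550830369}{11024} + 1 = \frac{3550841393}{11024}$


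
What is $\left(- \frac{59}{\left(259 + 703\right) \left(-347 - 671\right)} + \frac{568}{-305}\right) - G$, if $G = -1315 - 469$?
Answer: $\frac{532309188427}{298691380} \approx 1782.1$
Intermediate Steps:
$G = -1784$ ($G = -1315 - 469 = -1784$)
$\left(- \frac{59}{\left(259 + 703\right) \left(-347 - 671\right)} + \frac{568}{-305}\right) - G = \left(- \frac{59}{\left(259 + 703\right) \left(-347 - 671\right)} + \frac{568}{-305}\right) - -1784 = \left(- \frac{59}{962 \left(-1018\right)} + 568 \left(- \frac{1}{305}\right)\right) + 1784 = \left(- \frac{59}{-979316} - \frac{568}{305}\right) + 1784 = \left(\left(-59\right) \left(- \frac{1}{979316}\right) - \frac{568}{305}\right) + 1784 = \left(\frac{59}{979316} - \frac{568}{305}\right) + 1784 = - \frac{556233493}{298691380} + 1784 = \frac{532309188427}{298691380}$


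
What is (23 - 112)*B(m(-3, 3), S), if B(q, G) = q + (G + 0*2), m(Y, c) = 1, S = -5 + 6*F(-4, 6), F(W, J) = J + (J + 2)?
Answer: -7120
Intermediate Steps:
F(W, J) = 2 + 2*J (F(W, J) = J + (2 + J) = 2 + 2*J)
S = 79 (S = -5 + 6*(2 + 2*6) = -5 + 6*(2 + 12) = -5 + 6*14 = -5 + 84 = 79)
B(q, G) = G + q (B(q, G) = q + (G + 0) = q + G = G + q)
(23 - 112)*B(m(-3, 3), S) = (23 - 112)*(79 + 1) = -89*80 = -7120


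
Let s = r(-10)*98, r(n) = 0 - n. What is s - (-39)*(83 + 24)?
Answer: 5153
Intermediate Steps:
r(n) = -n
s = 980 (s = -1*(-10)*98 = 10*98 = 980)
s - (-39)*(83 + 24) = 980 - (-39)*(83 + 24) = 980 - (-39)*107 = 980 - 1*(-4173) = 980 + 4173 = 5153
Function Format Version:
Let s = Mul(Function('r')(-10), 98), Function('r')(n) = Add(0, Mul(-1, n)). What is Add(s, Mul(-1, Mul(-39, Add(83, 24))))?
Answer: 5153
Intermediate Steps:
Function('r')(n) = Mul(-1, n)
s = 980 (s = Mul(Mul(-1, -10), 98) = Mul(10, 98) = 980)
Add(s, Mul(-1, Mul(-39, Add(83, 24)))) = Add(980, Mul(-1, Mul(-39, Add(83, 24)))) = Add(980, Mul(-1, Mul(-39, 107))) = Add(980, Mul(-1, -4173)) = Add(980, 4173) = 5153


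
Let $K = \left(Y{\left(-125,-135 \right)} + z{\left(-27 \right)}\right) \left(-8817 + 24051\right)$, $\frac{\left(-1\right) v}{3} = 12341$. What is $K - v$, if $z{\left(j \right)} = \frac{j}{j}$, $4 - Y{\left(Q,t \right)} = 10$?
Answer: $-39147$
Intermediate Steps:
$v = -37023$ ($v = \left(-3\right) 12341 = -37023$)
$Y{\left(Q,t \right)} = -6$ ($Y{\left(Q,t \right)} = 4 - 10 = -6$)
$z{\left(j \right)} = 1$
$K = -76170$ ($K = \left(-6 + 1\right) \left(-8817 + 24051\right) = \left(-5\right) 15234 = -76170$)
$K - v = -76170 - -37023 = -76170 + 37023 = -39147$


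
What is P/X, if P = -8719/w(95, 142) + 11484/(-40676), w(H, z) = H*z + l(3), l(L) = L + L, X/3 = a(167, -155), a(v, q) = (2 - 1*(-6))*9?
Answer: -127410527/29644017984 ≈ -0.0042980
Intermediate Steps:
a(v, q) = 72 (a(v, q) = (2 + 6)*9 = 8*9 = 72)
X = 216 (X = 3*72 = 216)
l(L) = 2*L
w(H, z) = 6 + H*z (w(H, z) = H*z + 2*3 = H*z + 6 = 6 + H*z)
P = -127410527/137240824 (P = -8719/(6 + 95*142) + 11484/(-40676) = -8719/(6 + 13490) + 11484*(-1/40676) = -8719/13496 - 2871/10169 = -127410527/137240824 ≈ -0.92837)
P/X = -127410527/137240824/216 = -127410527/137240824*1/216 = -127410527/29644017984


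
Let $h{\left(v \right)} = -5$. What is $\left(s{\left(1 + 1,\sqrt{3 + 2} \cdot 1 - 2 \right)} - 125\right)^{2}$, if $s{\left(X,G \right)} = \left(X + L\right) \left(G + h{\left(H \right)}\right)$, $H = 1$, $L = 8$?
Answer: $38525 - 3900 \sqrt{5} \approx 29804.0$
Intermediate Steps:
$s{\left(X,G \right)} = \left(-5 + G\right) \left(8 + X\right)$ ($s{\left(X,G \right)} = \left(X + 8\right) \left(G - 5\right) = \left(8 + X\right) \left(-5 + G\right) = \left(-5 + G\right) \left(8 + X\right)$)
$\left(s{\left(1 + 1,\sqrt{3 + 2} \cdot 1 - 2 \right)} - 125\right)^{2} = \left(\left(-40 - 5 \left(1 + 1\right) + 8 \left(\sqrt{3 + 2} \cdot 1 - 2\right) + \left(\sqrt{3 + 2} \cdot 1 - 2\right) \left(1 + 1\right)\right) - 125\right)^{2} = \left(\left(-40 - 10 + 8 \left(\sqrt{5} \cdot 1 - 2\right) + \left(\sqrt{5} \cdot 1 - 2\right) 2\right) - 125\right)^{2} = \left(\left(-40 - 10 + 8 \left(\sqrt{5} - 2\right) + \left(\sqrt{5} - 2\right) 2\right) - 125\right)^{2} = \left(\left(-40 - 10 + 8 \left(-2 + \sqrt{5}\right) + \left(-2 + \sqrt{5}\right) 2\right) - 125\right)^{2} = \left(\left(-40 - 10 - \left(16 - 8 \sqrt{5}\right) - \left(4 - 2 \sqrt{5}\right)\right) - 125\right)^{2} = \left(\left(-70 + 10 \sqrt{5}\right) - 125\right)^{2} = \left(-195 + 10 \sqrt{5}\right)^{2}$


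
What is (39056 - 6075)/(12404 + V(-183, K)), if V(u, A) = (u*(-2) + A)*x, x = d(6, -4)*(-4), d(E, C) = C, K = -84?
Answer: 32981/16916 ≈ 1.9497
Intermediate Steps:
x = 16 (x = -4*(-4) = 16)
V(u, A) = -32*u + 16*A (V(u, A) = (u*(-2) + A)*16 = (-2*u + A)*16 = (A - 2*u)*16 = -32*u + 16*A)
(39056 - 6075)/(12404 + V(-183, K)) = (39056 - 6075)/(12404 + (-32*(-183) + 16*(-84))) = 32981/(12404 + (5856 - 1344)) = 32981/(12404 + 4512) = 32981/16916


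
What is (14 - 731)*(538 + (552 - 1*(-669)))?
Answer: -1261203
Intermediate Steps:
(14 - 731)*(538 + (552 - 1*(-669))) = -717*(538 + (552 + 669)) = -717*(538 + 1221) = -717*1759 = -1261203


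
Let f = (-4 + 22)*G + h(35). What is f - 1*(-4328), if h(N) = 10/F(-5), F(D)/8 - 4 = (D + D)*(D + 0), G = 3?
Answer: 946517/216 ≈ 4382.0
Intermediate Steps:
F(D) = 32 + 16*D² (F(D) = 32 + 8*((D + D)*(D + 0)) = 32 + 8*((2*D)*D) = 32 + 8*(2*D²) = 32 + 16*D²)
h(N) = 5/216 (h(N) = 10/(32 + 16*(-5)²) = 10/(32 + 16*25) = 10/(32 + 400) = 10/432 = 10*(1/432) = 5/216)
f = 11669/216 (f = (-4 + 22)*3 + 5/216 = 18*3 + 5/216 = 54 + 5/216 = 11669/216 ≈ 54.023)
f - 1*(-4328) = 11669/216 - 1*(-4328) = 11669/216 + 4328 = 946517/216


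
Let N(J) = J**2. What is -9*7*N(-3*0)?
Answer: 0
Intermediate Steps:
-9*7*N(-3*0) = -9*7*(-3*0)**2 = -63*0**2 = -63*0 = -1*0 = 0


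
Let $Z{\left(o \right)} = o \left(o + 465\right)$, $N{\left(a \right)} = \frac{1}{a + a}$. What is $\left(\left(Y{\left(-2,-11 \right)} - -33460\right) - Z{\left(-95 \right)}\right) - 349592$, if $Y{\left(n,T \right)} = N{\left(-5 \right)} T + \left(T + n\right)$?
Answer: $- \frac{2809939}{10} \approx -2.8099 \cdot 10^{5}$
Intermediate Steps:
$N{\left(a \right)} = \frac{1}{2 a}$
$Y{\left(n,T \right)} = n + \frac{9 T}{10}$ ($Y{\left(n,T \right)} = \frac{1}{2 \left(-5\right)} T + \left(T + n\right) = \frac{1}{2} \left(- \frac{1}{5}\right) T + \left(T + n\right) = - \frac{T}{10} + \left(T + n\right) = n + \frac{9 T}{10}$)
$Z{\left(o \right)} = o \left(465 + o\right)$
$\left(\left(Y{\left(-2,-11 \right)} - -33460\right) - Z{\left(-95 \right)}\right) - 349592 = \left(\left(\left(-2 + \frac{9}{10} \left(-11\right)\right) - -33460\right) - - 95 \left(465 - 95\right)\right) - 349592 = \left(\left(\left(-2 - \frac{99}{10}\right) + 33460\right) - \left(-95\right) 370\right) - 349592 = \left(\left(- \frac{119}{10} + 33460\right) - -35150\right) - 349592 = \left(\frac{334481}{10} + 35150\right) - 349592 = \frac{685981}{10} - 349592 = - \frac{2809939}{10}$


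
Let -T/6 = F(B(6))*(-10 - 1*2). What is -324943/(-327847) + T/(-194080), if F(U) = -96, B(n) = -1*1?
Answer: 2041594247/1988392055 ≈ 1.0268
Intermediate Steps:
B(n) = -1
T = -6912 (T = -(-576)*(-10 - 1*2) = -(-576)*(-10 - 2) = -(-576)*(-12) = -6*1152 = -6912)
-324943/(-327847) + T/(-194080) = -324943/(-327847) - 6912/(-194080) = -324943*(-1/327847) - 6912*(-1/194080) = 324943/327847 + 216/6065 = 2041594247/1988392055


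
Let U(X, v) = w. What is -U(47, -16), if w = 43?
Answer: -43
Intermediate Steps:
U(X, v) = 43
-U(47, -16) = -1*43 = -43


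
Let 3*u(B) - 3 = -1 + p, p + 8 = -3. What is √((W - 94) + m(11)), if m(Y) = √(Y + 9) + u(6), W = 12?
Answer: √(-85 + 2*√5) ≈ 8.9737*I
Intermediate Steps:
p = -11 (p = -8 - 3 = -11)
u(B) = -3 (u(B) = 1 + (-1 - 11)/3 = 1 + (⅓)*(-12) = 1 - 4 = -3)
m(Y) = -3 + √(9 + Y) (m(Y) = √(Y + 9) - 3 = √(9 + Y) - 3 = -3 + √(9 + Y))
√((W - 94) + m(11)) = √((12 - 94) + (-3 + √(9 + 11))) = √(-82 + (-3 + √20)) = √(-82 + (-3 + 2*√5)) = √(-85 + 2*√5)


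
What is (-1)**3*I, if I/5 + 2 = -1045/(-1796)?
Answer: 12735/1796 ≈ 7.0908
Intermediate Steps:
I = -12735/1796 (I = -10 + 5*(-1045/(-1796)) = -10 + 5*(-1045*(-1/1796)) = -10 + 5*(1045/1796) = -10 + 5225/1796 = -12735/1796 ≈ -7.0908)
(-1)**3*I = (-1)**3*(-12735/1796) = -1*(-12735/1796) = 12735/1796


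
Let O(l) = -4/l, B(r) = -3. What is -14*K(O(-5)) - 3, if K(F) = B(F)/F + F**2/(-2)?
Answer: 2699/50 ≈ 53.980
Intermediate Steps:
K(F) = -3/F - F**2/2 (K(F) = -3/F + F**2/(-2) = -3/F + F**2*(-1/2) = -3/F - F**2/2)
-14*K(O(-5)) - 3 = -7*(-6 - (-4/(-5))**3)/((-4/(-5))) - 3 = -7*(-6 - (-4*(-1/5))**3)/((-4*(-1/5))) - 3 = -7*(-6 - (4/5)**3)/4/5 - 3 = -7*5*(-6 - 1*64/125)/4 - 3 = -7*5*(-6 - 64/125)/4 - 3 = -7*5*(-814)/(4*125) - 3 = -14*(-407/100) - 3 = 2849/50 - 3 = 2699/50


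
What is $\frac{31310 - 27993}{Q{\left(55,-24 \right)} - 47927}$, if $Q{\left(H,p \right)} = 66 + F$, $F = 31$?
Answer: $- \frac{3317}{47830} \approx -0.06935$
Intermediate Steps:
$Q{\left(H,p \right)} = 97$ ($Q{\left(H,p \right)} = 66 + 31 = 97$)
$\frac{31310 - 27993}{Q{\left(55,-24 \right)} - 47927} = \frac{31310 - 27993}{97 - 47927} = \frac{3317}{-47830} = 3317 \left(- \frac{1}{47830}\right) = - \frac{3317}{47830}$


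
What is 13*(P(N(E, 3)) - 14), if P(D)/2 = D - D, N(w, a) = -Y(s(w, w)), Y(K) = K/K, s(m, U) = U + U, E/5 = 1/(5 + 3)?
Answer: -182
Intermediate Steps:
E = 5/8 (E = 5/(5 + 3) = 5/8 ≈ 0.62500)
s(m, U) = 2*U
Y(K) = 1
N(w, a) = -1 (N(w, a) = -1*1 = -1)
P(D) = 0 (P(D) = 2*(D - D) = 2*0 = 0)
13*(P(N(E, 3)) - 14) = 13*(0 - 14) = 13*(-14) = -182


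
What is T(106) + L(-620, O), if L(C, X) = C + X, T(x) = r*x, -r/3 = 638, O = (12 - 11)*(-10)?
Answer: -203514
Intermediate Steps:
O = -10 (O = 1*(-10) = -10)
r = -1914 (r = -3*638 = -1914)
T(x) = -1914*x
T(106) + L(-620, O) = -1914*106 + (-620 - 10) = -202884 - 630 = -203514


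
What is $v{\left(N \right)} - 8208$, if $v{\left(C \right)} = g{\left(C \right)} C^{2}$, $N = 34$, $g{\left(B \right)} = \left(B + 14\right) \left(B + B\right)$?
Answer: $3764976$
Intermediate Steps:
$g{\left(B \right)} = 2 B \left(14 + B\right)$ ($g{\left(B \right)} = \left(14 + B\right) 2 B = 2 B \left(14 + B\right)$)
$v{\left(C \right)} = 2 C^{3} \left(14 + C\right)$ ($v{\left(C \right)} = 2 C \left(14 + C\right) C^{2} = 2 C^{3} \left(14 + C\right)$)
$v{\left(N \right)} - 8208 = 2 \cdot 34^{3} \left(14 + 34\right) - 8208 = 2 \cdot 39304 \cdot 48 - 8208 = 3773184 - 8208 = 3764976$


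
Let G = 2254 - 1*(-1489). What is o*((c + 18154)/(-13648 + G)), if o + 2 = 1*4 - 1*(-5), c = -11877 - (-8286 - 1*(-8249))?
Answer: -6314/1415 ≈ -4.4622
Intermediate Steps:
c = -11840 (c = -11877 - (-8286 + 8249) = -11877 - 1*(-37) = -11877 + 37 = -11840)
G = 3743 (G = 2254 + 1489 = 3743)
o = 7 (o = -2 + (1*4 - 1*(-5)) = -2 + (4 + 5) = -2 + 9 = 7)
o*((c + 18154)/(-13648 + G)) = 7*((-11840 + 18154)/(-13648 + 3743)) = 7*(6314/(-9905)) = 7*(6314*(-1/9905)) = 7*(-902/1415) = -6314/1415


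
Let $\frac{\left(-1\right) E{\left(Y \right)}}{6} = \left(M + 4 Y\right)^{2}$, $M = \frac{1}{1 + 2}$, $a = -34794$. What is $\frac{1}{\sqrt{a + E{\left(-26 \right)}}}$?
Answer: $- \frac{i \sqrt{55842}}{74456} \approx - 0.0031738 i$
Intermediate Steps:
$M = \frac{1}{3} \approx 0.33333$
$E{\left(Y \right)} = - 6 \left(\frac{1}{3} + 4 Y\right)^{2}$
$\frac{1}{\sqrt{a + E{\left(-26 \right)}}} = \frac{1}{\sqrt{-34794 - \frac{2 \left(1 + 12 \left(-26\right)\right)^{2}}{3}}} = \frac{1}{\sqrt{-34794 - \frac{2 \left(1 - 312\right)^{2}}{3}}} = \frac{1}{\sqrt{-34794 - \frac{2 \left(-311\right)^{2}}{3}}} = \frac{1}{\sqrt{-34794 - \frac{193442}{3}}} = \frac{1}{\sqrt{- \frac{297824}{3}}} = \frac{1}{\frac{4}{3} i \sqrt{55842}} = - \frac{i \sqrt{55842}}{74456}$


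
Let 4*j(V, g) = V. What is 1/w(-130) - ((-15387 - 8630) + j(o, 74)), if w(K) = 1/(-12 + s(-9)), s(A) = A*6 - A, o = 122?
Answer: 47859/2 ≈ 23930.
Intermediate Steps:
j(V, g) = V/4
s(A) = 5*A (s(A) = 6*A - A = 5*A)
w(K) = -1/57 (w(K) = 1/(-12 + 5*(-9)) = 1/(-12 - 45) = 1/(-57) = -1/57)
1/w(-130) - ((-15387 - 8630) + j(o, 74)) = 1/(-1/57) - ((-15387 - 8630) + (¼)*122) = -57 - (-24017 + 61/2) = -57 - 1*(-47973/2) = -57 + 47973/2 = 47859/2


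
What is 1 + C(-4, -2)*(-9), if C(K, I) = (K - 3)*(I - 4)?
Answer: -377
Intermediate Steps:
C(K, I) = (-4 + I)*(-3 + K) (C(K, I) = (-3 + K)*(-4 + I) = (-4 + I)*(-3 + K))
1 + C(-4, -2)*(-9) = 1 + (12 - 4*(-4) - 3*(-2) - 2*(-4))*(-9) = 1 + (12 + 16 + 6 + 8)*(-9) = 1 + 42*(-9) = 1 - 378 = -377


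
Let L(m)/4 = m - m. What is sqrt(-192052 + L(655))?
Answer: 38*I*sqrt(133) ≈ 438.24*I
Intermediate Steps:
L(m) = 0 (L(m) = 4*(m - m) = 4*0 = 0)
sqrt(-192052 + L(655)) = sqrt(-192052 + 0) = sqrt(-192052) = 38*I*sqrt(133)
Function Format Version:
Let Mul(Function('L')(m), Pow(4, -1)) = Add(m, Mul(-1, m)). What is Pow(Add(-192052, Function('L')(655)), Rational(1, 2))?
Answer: Mul(38, I, Pow(133, Rational(1, 2))) ≈ Mul(438.24, I)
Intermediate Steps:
Function('L')(m) = 0 (Function('L')(m) = Mul(4, Add(m, Mul(-1, m))) = Mul(4, 0) = 0)
Pow(Add(-192052, Function('L')(655)), Rational(1, 2)) = Pow(Add(-192052, 0), Rational(1, 2)) = Pow(-192052, Rational(1, 2)) = Mul(38, I, Pow(133, Rational(1, 2)))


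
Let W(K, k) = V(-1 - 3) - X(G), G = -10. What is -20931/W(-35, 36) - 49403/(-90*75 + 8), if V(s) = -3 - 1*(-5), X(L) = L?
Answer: -23420661/13484 ≈ -1736.9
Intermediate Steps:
V(s) = 2 (V(s) = -3 + 5 = 2)
W(K, k) = 12 (W(K, k) = 2 - 1*(-10) = 2 + 10 = 12)
-20931/W(-35, 36) - 49403/(-90*75 + 8) = -20931/12 - 49403/(-90*75 + 8) = -20931*1/12 - 49403/(-6750 + 8) = -6977/4 - 49403/(-6742) = -6977/4 - 49403*(-1/6742) = -6977/4 + 49403/6742 = -23420661/13484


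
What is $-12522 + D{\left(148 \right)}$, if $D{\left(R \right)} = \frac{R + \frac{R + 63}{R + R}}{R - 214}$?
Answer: $- \frac{81557937}{6512} \approx -12524.0$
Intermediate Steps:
$D{\left(R \right)} = \frac{R + \frac{63 + R}{2 R}}{-214 + R}$
$-12522 + D{\left(148 \right)} = -12522 + \frac{63 + 148 + 2 \cdot 148^{2}}{2 \cdot 148 \left(-214 + 148\right)} = -12522 + \frac{1}{2} \cdot \frac{1}{148} \frac{1}{-66} \left(63 + 148 + 2 \cdot 21904\right) = -12522 + \frac{1}{2} \cdot \frac{1}{148} \left(- \frac{1}{66}\right) \left(63 + 148 + 43808\right) = -12522 + \frac{1}{2} \cdot \frac{1}{148} \left(- \frac{1}{66}\right) 44019 = -12522 - \frac{14673}{6512} = - \frac{81557937}{6512}$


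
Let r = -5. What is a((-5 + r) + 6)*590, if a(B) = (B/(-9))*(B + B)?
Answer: -18880/9 ≈ -2097.8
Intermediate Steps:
a(B) = -2*B²/9 (a(B) = (B*(-⅑))*(2*B) = (-B/9)*(2*B) = -2*B²/9)
a((-5 + r) + 6)*590 = -2*((-5 - 5) + 6)²/9*590 = -2*(-10 + 6)²/9*590 = -2/9*(-4)²*590 = -2/9*16*590 = -32/9*590 = -18880/9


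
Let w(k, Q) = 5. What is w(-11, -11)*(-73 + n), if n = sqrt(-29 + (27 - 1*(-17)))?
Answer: -365 + 5*sqrt(15) ≈ -345.64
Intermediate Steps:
n = sqrt(15) (n = sqrt(-29 + (27 + 17)) = sqrt(-29 + 44) = sqrt(15) ≈ 3.8730)
w(-11, -11)*(-73 + n) = 5*(-73 + sqrt(15)) = -365 + 5*sqrt(15)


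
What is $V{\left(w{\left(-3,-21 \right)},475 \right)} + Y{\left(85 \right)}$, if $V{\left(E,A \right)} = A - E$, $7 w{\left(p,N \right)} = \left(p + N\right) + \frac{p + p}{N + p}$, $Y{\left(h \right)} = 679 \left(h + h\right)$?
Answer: $\frac{3245435}{28} \approx 1.1591 \cdot 10^{5}$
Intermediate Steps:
$Y{\left(h \right)} = 1358 h$ ($Y{\left(h \right)} = 679 \cdot 2 h = 1358 h$)
$w{\left(p,N \right)} = \frac{N}{7} + \frac{p}{7} + \frac{2 p}{7 \left(N + p\right)}$ ($w{\left(p,N \right)} = \frac{\left(p + N\right) + \frac{p + p}{N + p}}{7} = \frac{\left(N + p\right) + \frac{2 p}{N + p}}{7} = \frac{N + p + \frac{2 p}{N + p}}{7} = \frac{N}{7} + \frac{p}{7} + \frac{2 p}{7 \left(N + p\right)}$)
$V{\left(w{\left(-3,-21 \right)},475 \right)} + Y{\left(85 \right)} = \left(475 - \frac{\left(-21\right)^{2} + \left(-3\right)^{2} + 2 \left(-3\right) + 2 \left(-21\right) \left(-3\right)}{7 \left(-21 - 3\right)}\right) + 1358 \cdot 85 = \left(475 - \frac{441 + 9 - 6 + 126}{7 \left(-24\right)}\right) + 115430 = \left(475 - \frac{1}{7} \left(- \frac{1}{24}\right) 570\right) + 115430 = \left(475 - - \frac{95}{28}\right) + 115430 = \left(475 + \frac{95}{28}\right) + 115430 = \frac{13395}{28} + 115430 = \frac{3245435}{28}$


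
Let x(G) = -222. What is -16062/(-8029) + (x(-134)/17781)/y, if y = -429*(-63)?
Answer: 52509297748/26248116609 ≈ 2.0005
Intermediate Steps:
y = 27027
-16062/(-8029) + (x(-134)/17781)/y = -16062/(-8029) - 222/17781/27027 = -16062*(-1/8029) - 222*1/17781*(1/27027) = 16062/8029 - 74/5927*1/27027 = 16062/8029 - 74/160189029 = 52509297748/26248116609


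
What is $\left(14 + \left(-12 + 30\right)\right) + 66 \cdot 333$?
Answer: $22010$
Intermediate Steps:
$\left(14 + \left(-12 + 30\right)\right) + 66 \cdot 333 = \left(14 + 18\right) + 21978 = 32 + 21978 = 22010$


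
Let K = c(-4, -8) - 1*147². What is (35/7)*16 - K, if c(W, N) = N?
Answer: 21697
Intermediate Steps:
K = -21617 (K = -8 - 1*147² = -8 - 1*21609 = -8 - 21609 = -21617)
(35/7)*16 - K = (35/7)*16 - 1*(-21617) = ((⅐)*35)*16 + 21617 = 5*16 + 21617 = 80 + 21617 = 21697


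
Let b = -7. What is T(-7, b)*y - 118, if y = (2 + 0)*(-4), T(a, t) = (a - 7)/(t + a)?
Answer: -126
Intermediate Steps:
T(a, t) = (-7 + a)/(a + t)
y = -8 (y = 2*(-4) = -8)
T(-7, b)*y - 118 = ((-7 - 7)/(-7 - 7))*(-8) - 118 = (-14/(-14))*(-8) - 118 = -1/14*(-14)*(-8) - 118 = 1*(-8) - 118 = -8 - 118 = -126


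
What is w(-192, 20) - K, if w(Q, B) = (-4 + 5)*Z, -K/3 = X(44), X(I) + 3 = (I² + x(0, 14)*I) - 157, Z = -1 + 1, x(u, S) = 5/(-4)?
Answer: 5163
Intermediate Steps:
x(u, S) = -5/4 (x(u, S) = 5*(-¼) = -5/4)
Z = 0
X(I) = -160 + I² - 5*I/4 (X(I) = -3 + ((I² - 5*I/4) - 157) = -3 + (-157 + I² - 5*I/4) = -160 + I² - 5*I/4)
K = -5163 (K = -3*(-160 + 44² - 5/4*44) = -3*(-160 + 1936 - 55) = -3*1721 = -5163)
w(Q, B) = 0 (w(Q, B) = (-4 + 5)*0 = 1*0 = 0)
w(-192, 20) - K = 0 - 1*(-5163) = 0 + 5163 = 5163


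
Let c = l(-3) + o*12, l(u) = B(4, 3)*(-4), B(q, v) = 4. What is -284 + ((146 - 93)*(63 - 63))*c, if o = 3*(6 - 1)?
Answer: -284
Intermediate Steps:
l(u) = -16 (l(u) = 4*(-4) = -16)
o = 15 (o = 3*5 = 15)
c = 164 (c = -16 + 15*12 = -16 + 180 = 164)
-284 + ((146 - 93)*(63 - 63))*c = -284 + ((146 - 93)*(63 - 63))*164 = -284 + (53*0)*164 = -284 + 0*164 = -284 + 0 = -284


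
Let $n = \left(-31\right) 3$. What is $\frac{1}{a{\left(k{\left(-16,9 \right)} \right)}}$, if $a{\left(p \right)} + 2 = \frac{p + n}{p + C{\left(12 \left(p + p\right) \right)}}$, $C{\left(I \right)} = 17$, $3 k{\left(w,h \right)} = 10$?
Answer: $- \frac{61}{391} \approx -0.15601$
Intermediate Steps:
$k{\left(w,h \right)} = \frac{10}{3}$ ($k{\left(w,h \right)} = \frac{1}{3} \cdot 10 = \frac{10}{3}$)
$n = -93$
$a{\left(p \right)} = -2 + \frac{-93 + p}{17 + p}$ ($a{\left(p \right)} = -2 + \frac{p - 93}{p + 17} = -2 + \frac{-93 + p}{17 + p}$)
$\frac{1}{a{\left(k{\left(-16,9 \right)} \right)}} = \frac{1}{\frac{1}{17 + \frac{10}{3}} \left(-127 - \frac{10}{3}\right)} = \frac{1}{\frac{1}{\frac{61}{3}} \left(-127 - \frac{10}{3}\right)} = \frac{1}{\frac{3}{61} \left(- \frac{391}{3}\right)} = \frac{1}{- \frac{391}{61}} = - \frac{61}{391}$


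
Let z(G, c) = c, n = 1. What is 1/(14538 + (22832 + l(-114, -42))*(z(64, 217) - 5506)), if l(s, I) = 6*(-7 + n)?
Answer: -1/120553506 ≈ -8.2951e-9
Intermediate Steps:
l(s, I) = -36 (l(s, I) = 6*(-7 + 1) = 6*(-6) = -36)
1/(14538 + (22832 + l(-114, -42))*(z(64, 217) - 5506)) = 1/(14538 + (22832 - 36)*(217 - 5506)) = 1/(14538 + 22796*(-5289)) = 1/(14538 - 120568044) = 1/(-120553506) = -1/120553506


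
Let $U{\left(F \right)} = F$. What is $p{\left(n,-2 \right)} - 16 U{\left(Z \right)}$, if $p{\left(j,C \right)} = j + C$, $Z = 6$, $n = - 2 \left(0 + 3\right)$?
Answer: $-104$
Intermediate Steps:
$n = -6$ ($n = \left(-2\right) 3 = -6$)
$p{\left(j,C \right)} = C + j$
$p{\left(n,-2 \right)} - 16 U{\left(Z \right)} = \left(-2 - 6\right) - 96 = -8 - 96 = -104$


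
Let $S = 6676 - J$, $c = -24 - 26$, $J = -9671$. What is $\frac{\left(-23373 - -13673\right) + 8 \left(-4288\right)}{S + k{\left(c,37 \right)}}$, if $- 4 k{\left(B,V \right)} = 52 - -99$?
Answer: $- \frac{176016}{65237} \approx -2.6981$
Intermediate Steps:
$c = -50$ ($c = -24 - 26 = -50$)
$S = 16347$ ($S = 6676 - -9671 = 6676 + 9671 = 16347$)
$k{\left(B,V \right)} = - \frac{151}{4}$ ($k{\left(B,V \right)} = - \frac{52 - -99}{4} = - \frac{52 + 99}{4} = \left(- \frac{1}{4}\right) 151 = - \frac{151}{4}$)
$\frac{\left(-23373 - -13673\right) + 8 \left(-4288\right)}{S + k{\left(c,37 \right)}} = \frac{\left(-23373 - -13673\right) + 8 \left(-4288\right)}{16347 - \frac{151}{4}} = \frac{\left(-23373 + 13673\right) - 34304}{\frac{65237}{4}} = \left(-9700 - 34304\right) \frac{4}{65237} = \left(-44004\right) \frac{4}{65237} = - \frac{176016}{65237}$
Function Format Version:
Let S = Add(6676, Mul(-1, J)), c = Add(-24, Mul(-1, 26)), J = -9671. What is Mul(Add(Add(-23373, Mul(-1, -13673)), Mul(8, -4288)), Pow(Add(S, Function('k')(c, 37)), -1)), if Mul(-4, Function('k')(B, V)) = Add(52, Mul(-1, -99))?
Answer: Rational(-176016, 65237) ≈ -2.6981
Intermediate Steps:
c = -50 (c = Add(-24, -26) = -50)
S = 16347 (S = Add(6676, Mul(-1, -9671)) = Add(6676, 9671) = 16347)
Function('k')(B, V) = Rational(-151, 4) (Function('k')(B, V) = Mul(Rational(-1, 4), Add(52, Mul(-1, -99))) = Mul(Rational(-1, 4), Add(52, 99)) = Mul(Rational(-1, 4), 151) = Rational(-151, 4))
Mul(Add(Add(-23373, Mul(-1, -13673)), Mul(8, -4288)), Pow(Add(S, Function('k')(c, 37)), -1)) = Mul(Add(Add(-23373, Mul(-1, -13673)), Mul(8, -4288)), Pow(Add(16347, Rational(-151, 4)), -1)) = Mul(Add(Add(-23373, 13673), -34304), Pow(Rational(65237, 4), -1)) = Mul(Add(-9700, -34304), Rational(4, 65237)) = Mul(-44004, Rational(4, 65237)) = Rational(-176016, 65237)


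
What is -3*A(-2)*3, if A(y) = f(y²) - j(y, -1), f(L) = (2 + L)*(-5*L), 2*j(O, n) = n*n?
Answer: 2169/2 ≈ 1084.5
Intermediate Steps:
j(O, n) = n²/2 (j(O, n) = (n*n)/2 = n²/2)
f(L) = -5*L*(2 + L)
A(y) = -½ - 5*y²*(2 + y²) (A(y) = -5*y²*(2 + y²) - (-1)²/2 = -5*y²*(2 + y²) - 1/2 = -5*y²*(2 + y²) - 1*½ = -5*y²*(2 + y²) - ½ = -½ - 5*y²*(2 + y²))
-3*A(-2)*3 = -3*(-½ - 5*(-2)²*(2 + (-2)²))*3 = -3*(-½ - 5*4*(2 + 4))*3 = -3*(-½ - 5*4*6)*3 = -3*(-½ - 120)*3 = -3*(-241/2)*3 = (723/2)*3 = 2169/2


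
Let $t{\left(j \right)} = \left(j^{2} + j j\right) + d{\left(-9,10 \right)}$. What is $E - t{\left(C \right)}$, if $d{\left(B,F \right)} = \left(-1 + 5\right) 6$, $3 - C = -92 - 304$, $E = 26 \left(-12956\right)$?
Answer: $-655282$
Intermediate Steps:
$E = -336856$
$C = 399$ ($C = 3 - \left(-92 - 304\right) = 3 - -396 = 3 + 396 = 399$)
$d{\left(B,F \right)} = 24$ ($d{\left(B,F \right)} = 4 \cdot 6 = 24$)
$t{\left(j \right)} = 24 + 2 j^{2}$ ($t{\left(j \right)} = \left(j^{2} + j j\right) + 24 = \left(j^{2} + j^{2}\right) + 24 = 2 j^{2} + 24 = 24 + 2 j^{2}$)
$E - t{\left(C \right)} = -336856 - \left(24 + 2 \cdot 399^{2}\right) = -336856 - \left(24 + 2 \cdot 159201\right) = -336856 - \left(24 + 318402\right) = -336856 - 318426 = -655282$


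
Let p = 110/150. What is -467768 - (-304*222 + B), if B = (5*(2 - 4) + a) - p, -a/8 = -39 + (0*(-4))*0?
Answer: -6008719/15 ≈ -4.0058e+5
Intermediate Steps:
p = 11/15 (p = 110*(1/150) = 11/15 ≈ 0.73333)
a = 312 (a = -8*(-39 + (0*(-4))*0) = -8*(-39 + 0*0) = -8*(-39 + 0) = -8*(-39) = 312)
B = 4519/15 (B = (5*(2 - 4) + 312) - 1*11/15 = (5*(-2) + 312) - 11/15 = (-10 + 312) - 11/15 = 302 - 11/15 = 4519/15 ≈ 301.27)
-467768 - (-304*222 + B) = -467768 - (-304*222 + 4519/15) = -467768 - (-67488 + 4519/15) = -467768 - 1*(-1007801/15) = -467768 + 1007801/15 = -6008719/15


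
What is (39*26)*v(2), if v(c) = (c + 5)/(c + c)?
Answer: 3549/2 ≈ 1774.5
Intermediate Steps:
v(c) = (5 + c)/(2*c) (v(c) = (5 + c)/((2*c)) = (5 + c)*(1/(2*c)) = (5 + c)/(2*c))
(39*26)*v(2) = (39*26)*((½)*(5 + 2)/2) = 1014*((½)*(½)*7) = 1014*(7/4) = 3549/2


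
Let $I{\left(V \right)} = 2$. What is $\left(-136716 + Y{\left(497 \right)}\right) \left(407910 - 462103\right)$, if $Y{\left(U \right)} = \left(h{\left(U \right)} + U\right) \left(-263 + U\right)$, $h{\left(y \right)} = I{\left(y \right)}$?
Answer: $1081150350$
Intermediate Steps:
$h{\left(y \right)} = 2$
$Y{\left(U \right)} = \left(-263 + U\right) \left(2 + U\right)$ ($Y{\left(U \right)} = \left(2 + U\right) \left(-263 + U\right) = \left(-263 + U\right) \left(2 + U\right)$)
$\left(-136716 + Y{\left(497 \right)}\right) \left(407910 - 462103\right) = \left(-136716 - \left(130243 - 247009\right)\right) \left(407910 - 462103\right) = \left(-136716 - -116766\right) \left(-54193\right) = \left(-136716 + 116766\right) \left(-54193\right) = \left(-19950\right) \left(-54193\right) = 1081150350$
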